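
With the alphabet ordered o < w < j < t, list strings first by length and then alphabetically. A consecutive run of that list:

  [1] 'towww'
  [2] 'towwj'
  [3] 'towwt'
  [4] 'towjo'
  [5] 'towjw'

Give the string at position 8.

Advancing 3 positions from towjw through towjw → towjj → towjt reaches term 8.

towto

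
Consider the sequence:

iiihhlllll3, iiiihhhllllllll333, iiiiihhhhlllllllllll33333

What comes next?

iiiiiihhhhhllllllllllllll3333333

Each string has the form i^{n+2} h^{n+1} l^{3n+2} 3^{2n-1} (n = 1, 2, …).
For the next term, n = 4, so the run lengths are 6, 5, 14, 7.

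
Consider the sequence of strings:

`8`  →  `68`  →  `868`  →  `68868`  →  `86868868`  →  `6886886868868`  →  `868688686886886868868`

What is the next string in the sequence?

This is a Fibonacci-style word recurrence s(k) = s(k−2)·s(k−1): e.g. 8·68 = 868.
Continuing: 6886886868868 · 868688686886886868868 gives term 8.

6886886868868868688686886886868868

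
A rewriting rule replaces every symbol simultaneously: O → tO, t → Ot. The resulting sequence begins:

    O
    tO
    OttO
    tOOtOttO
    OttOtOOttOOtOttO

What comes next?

tOOtOttOOttOtOOtOttOtOOttOOtOttO

Replace each of the 16 characters of OttOtOOttOOtOttO in place — tO Ot Ot tO Ot tO tO Ot Ot tO tO Ot tO Ot Ot tO — and concatenate.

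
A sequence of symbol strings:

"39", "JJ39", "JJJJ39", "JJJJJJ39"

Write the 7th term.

JJJJJJJJJJJJ39

Each term is the previous one with JJ prepended.
From JJJJJJ39, 3 further steps: JJJJJJ39 → JJJJJJJJ39 → JJJJJJJJJJ39 → (answer).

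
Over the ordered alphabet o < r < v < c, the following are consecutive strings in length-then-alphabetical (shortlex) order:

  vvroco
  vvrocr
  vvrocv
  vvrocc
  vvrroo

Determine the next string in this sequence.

Treat vvrroo as a base-4 numeral over the given alphabet and add one, carrying through any trailing c's.

vvrror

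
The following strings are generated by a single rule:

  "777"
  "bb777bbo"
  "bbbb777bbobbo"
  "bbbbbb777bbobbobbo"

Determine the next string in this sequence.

bbbbbbbb777bbobbobbobbo

Every step adds bb to the front and bbo to the end of the previous string.
So the next term is bb·bbbbbb777bbobbobbo·bbo.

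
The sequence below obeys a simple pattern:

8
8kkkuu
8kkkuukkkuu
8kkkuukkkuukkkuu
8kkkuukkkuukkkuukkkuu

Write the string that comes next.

8kkkuukkkuukkkuukkkuukkkuu

Every step adds kkkuu to the end: s(k+1) = s(k)·kkkuu.
So the next term is 8kkkuukkkuukkkuukkkuu·kkkuu.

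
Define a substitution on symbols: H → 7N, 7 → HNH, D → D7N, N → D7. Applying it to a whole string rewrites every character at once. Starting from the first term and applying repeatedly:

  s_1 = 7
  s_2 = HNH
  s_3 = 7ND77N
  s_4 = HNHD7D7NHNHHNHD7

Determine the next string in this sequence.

Rewriting the 16 symbols of HNHD7D7NHNHHNHD7 one by one yields 7N D7 7N D7N HNH D7N HNH D7 7N D7 7N 7N D7 7N D7N HNH; concatenated:

7ND77ND7NHNHD7NHNHD77ND77N7ND77ND7NHNH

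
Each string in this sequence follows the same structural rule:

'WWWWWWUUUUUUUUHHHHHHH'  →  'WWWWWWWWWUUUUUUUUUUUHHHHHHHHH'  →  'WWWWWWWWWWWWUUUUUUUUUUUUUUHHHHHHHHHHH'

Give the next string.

Term n consists of 3n W's, followed by 3n+2 U's, followed by 2n+3 H's, where the shown terms are n = 2, 3, 4.
For the next term, n = 5, so the run lengths are 15, 17, 13.

WWWWWWWWWWWWWWWUUUUUUUUUUUUUUUUUHHHHHHHHHHHHH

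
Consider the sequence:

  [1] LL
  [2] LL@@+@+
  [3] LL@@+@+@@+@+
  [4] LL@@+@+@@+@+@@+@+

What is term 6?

Every step adds @@+@+ to the end: s(k+1) = s(k)·@@+@+.
From LL@@+@+@@+@+@@+@+, 2 further steps: LL@@+@+@@+@+@@+@+ → LL@@+@+@@+@+@@+@+@@+@+ → (answer).

LL@@+@+@@+@+@@+@+@@+@+@@+@+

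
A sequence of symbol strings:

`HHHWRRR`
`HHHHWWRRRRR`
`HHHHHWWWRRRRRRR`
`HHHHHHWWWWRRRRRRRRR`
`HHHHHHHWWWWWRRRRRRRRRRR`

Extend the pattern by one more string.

Each string has the form H^{n+1} W^{n-1} R^{2n-1}, where the shown terms are n = 2, 3, 4, 5, 6.
At n = 7 the blocks have lengths 8, 6, 13.

HHHHHHHHWWWWWWRRRRRRRRRRRRR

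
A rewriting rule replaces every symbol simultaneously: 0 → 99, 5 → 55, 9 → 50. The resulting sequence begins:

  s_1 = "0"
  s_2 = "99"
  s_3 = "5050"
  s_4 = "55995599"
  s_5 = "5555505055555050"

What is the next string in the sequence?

55555555559955995555555555995599

Applying the rule to each of the 16 symbols of 5555505055555050 gives the pieces 55 55 55 55 55 99 55 99 55 55 55 55 55 99 55 99, which concatenate to the answer.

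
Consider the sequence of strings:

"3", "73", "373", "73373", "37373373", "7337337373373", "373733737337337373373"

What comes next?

Each term (from the third on) is the two preceding terms concatenated in order: term 3 = 3·73 = 373.
So term 8 is 7337337373373·373733737337337373373.

7337337373373373733737337337373373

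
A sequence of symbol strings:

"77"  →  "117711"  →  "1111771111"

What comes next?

11111177111111

Every step adds 11 to the front and 11 to the end of the previous string.
One more step from 1111771111 gives the answer.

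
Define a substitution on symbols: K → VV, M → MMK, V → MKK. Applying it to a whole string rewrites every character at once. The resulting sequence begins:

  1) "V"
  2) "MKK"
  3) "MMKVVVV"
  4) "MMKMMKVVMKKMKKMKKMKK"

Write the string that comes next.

MMKMMKVVMMKMMKVVMKKMKKMMKVVVVMMKVVVVMMKVVVVMMKVVVV

Replace each of the 20 characters of MMKMMKVVMKKMKKMKKMKK in place — MMK MMK VV MMK MMK VV MKK MKK MMK VV VV MMK VV VV MMK VV VV MMK VV VV — and concatenate.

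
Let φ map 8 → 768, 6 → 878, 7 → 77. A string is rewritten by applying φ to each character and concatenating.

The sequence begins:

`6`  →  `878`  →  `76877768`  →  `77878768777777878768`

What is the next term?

Rewriting the 20 symbols of 77878768777777878768 one by one yields 77 77 768 77 768 77 878 768 77 77 77 77 77 77 768 77 768 77 878 768; concatenated:

777776877768778787687777777777777687776877878768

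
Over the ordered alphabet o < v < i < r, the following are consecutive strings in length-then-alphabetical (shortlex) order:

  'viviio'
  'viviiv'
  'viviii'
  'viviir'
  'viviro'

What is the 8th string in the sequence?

vivirr

Continuing the enumeration 3 steps past viviro: viviro → vivirv → viviri → (answer).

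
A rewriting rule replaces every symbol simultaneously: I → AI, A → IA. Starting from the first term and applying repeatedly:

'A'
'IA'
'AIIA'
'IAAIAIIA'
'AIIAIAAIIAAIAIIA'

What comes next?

Replace each of the 16 characters of AIIAIAAIIAAIAIIA in place — IA AI AI IA AI IA IA AI AI IA IA AI IA AI AI IA — and concatenate.

IAAIAIIAAIIAIAAIAIIAIAAIIAAIAIIA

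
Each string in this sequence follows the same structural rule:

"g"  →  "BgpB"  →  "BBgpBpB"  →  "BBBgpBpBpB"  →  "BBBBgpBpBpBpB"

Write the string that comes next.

BBBBBgpBpBpBpBpB

Each term wraps the previous one in B on the left and pB on the right.
One more step from BBBBgpBpBpBpB gives the answer.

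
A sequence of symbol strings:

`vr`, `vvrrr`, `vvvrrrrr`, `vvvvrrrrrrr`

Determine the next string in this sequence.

vvvvvrrrrrrrrr

The n-th term is n v's then 2n-1 r's (n = 1, 2, …).
At n = 5 the blocks have lengths 5, 9.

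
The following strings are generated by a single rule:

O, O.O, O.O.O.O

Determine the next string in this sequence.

Each string is two copies of the previous one joined by '.'.
So the next term is two copies of O.O.O.O with '.' between the halves.

O.O.O.O.O.O.O.O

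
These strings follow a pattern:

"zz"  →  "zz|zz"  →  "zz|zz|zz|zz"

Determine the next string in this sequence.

Each string is two copies of the previous one joined by '|'.
One more doubling of zz|zz|zz|zz gives the answer.

zz|zz|zz|zz|zz|zz|zz|zz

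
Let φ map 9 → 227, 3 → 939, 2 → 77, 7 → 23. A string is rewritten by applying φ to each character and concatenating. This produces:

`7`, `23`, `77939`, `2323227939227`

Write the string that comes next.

7793977939777723227939227777723

Applying the rule to each of the 13 symbols of 2323227939227 gives the pieces 77 939 77 939 77 77 23 227 939 227 77 77 23, which concatenate to the answer.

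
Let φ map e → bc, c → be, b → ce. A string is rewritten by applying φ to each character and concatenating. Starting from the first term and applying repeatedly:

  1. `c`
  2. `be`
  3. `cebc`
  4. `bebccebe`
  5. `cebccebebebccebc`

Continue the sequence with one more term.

bebccebebebccebccebccebebebccebe

Replace each of the 16 characters of cebccebebebccebc in place — be bc ce be be bc ce bc ce bc ce be be bc ce be — and concatenate.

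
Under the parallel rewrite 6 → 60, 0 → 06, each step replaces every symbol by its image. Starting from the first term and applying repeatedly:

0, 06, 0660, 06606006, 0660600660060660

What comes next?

06606006600606606006066006606006

Replace each of the 16 characters of 0660600660060660 in place — 06 60 60 06 60 06 06 60 60 06 06 60 06 60 60 06 — and concatenate.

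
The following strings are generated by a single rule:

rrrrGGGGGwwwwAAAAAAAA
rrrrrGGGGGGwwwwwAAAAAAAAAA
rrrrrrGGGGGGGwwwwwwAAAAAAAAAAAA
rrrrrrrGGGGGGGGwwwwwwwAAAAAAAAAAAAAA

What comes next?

Term n consists of n+1 r's, followed by n+2 G's, followed by n+1 w's, followed by 2n+2 A's, where the shown terms are n = 3, 4, 5, 6.
At n = 7 the blocks have lengths 8, 9, 8, 16.

rrrrrrrrGGGGGGGGGwwwwwwwwAAAAAAAAAAAAAAAA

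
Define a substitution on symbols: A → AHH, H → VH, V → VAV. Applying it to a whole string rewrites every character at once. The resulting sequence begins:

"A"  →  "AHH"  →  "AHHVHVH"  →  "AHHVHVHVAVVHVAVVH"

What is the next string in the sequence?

AHHVHVHVAVVHVAVVHVAVAHHVAVVAVVHVAVAHHVAVVAVVH

φ(AHHVHVHVAVVHVAVVH) expands symbol-by-symbol to AHH VH VH VAV VH VAV VH VAV AHH VAV VAV VH VAV AHH VAV VAV VH; joining the 17 pieces gives the next term.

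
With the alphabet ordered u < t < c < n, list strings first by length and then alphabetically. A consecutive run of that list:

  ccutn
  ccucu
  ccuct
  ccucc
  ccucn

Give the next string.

ccunu

The successor of ccucn increments the rightmost position that isn't already n and resets every position after it to u.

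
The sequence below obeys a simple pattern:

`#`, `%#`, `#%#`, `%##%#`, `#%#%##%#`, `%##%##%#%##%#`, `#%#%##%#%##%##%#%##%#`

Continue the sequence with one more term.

%##%##%#%##%##%#%##%#%##%##%#%##%#

This is a Fibonacci-style word recurrence s(k) = s(k−2)·s(k−1): e.g. #·%# = #%#.
Continuing: %##%##%#%##%# · #%#%##%#%##%##%#%##%# gives term 8.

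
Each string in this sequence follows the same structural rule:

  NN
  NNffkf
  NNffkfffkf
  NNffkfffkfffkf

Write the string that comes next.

The strings grow by a fixed suffix ffkf each time.
So the next term is NNffkfffkfffkf·ffkf.

NNffkfffkfffkfffkf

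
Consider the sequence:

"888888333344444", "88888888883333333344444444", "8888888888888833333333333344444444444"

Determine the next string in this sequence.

Reading off run lengths: 8 runs 6, 10, 14; 3 runs 4, 8, 12; 4 runs 5, 8, 11 — each is linear in n (n = 1, 2, …).
For the next term, n = 4, so the run lengths are 18, 16, 14.

888888888888888888333333333333333344444444444444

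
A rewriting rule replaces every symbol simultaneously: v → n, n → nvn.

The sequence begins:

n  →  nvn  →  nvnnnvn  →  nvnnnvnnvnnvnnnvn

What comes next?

Applying the rule to each of the 17 symbols of nvnnnvnnvnnvnnnvn gives the pieces nvn n nvn nvn nvn n nvn nvn n nvn nvn n nvn nvn nvn n nvn, which concatenate to the answer.

nvnnnvnnvnnvnnnvnnvnnnvnnvnnnvnnvnnvnnnvn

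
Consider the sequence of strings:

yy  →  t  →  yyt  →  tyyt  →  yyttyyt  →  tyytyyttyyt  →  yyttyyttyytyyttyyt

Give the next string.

tyytyyttyytyyttyyttyytyyttyyt

From term 3 onward, concatenate the second-to-last term with the last: yy·t = yyt, t·yyt = tyyt, …
So term 8 is tyytyyttyyt·yyttyyttyytyyttyyt.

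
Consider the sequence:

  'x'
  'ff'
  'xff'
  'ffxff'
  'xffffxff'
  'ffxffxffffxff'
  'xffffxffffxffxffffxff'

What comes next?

From term 3 onward, concatenate the second-to-last term with the last: x·ff = xff, ff·xff = ffxff, …
Continuing: ffxffxffffxff · xffffxffffxffxffffxff gives term 8.

ffxffxffffxffxffffxffffxffxffffxff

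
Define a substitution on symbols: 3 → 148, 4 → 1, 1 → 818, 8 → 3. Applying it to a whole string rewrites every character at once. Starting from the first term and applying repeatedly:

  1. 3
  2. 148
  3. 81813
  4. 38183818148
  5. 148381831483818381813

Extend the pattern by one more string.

8181314838183148818131483818314838183818148

φ(148381831483818381813) expands symbol-by-symbol to 818 1 3 148 3 818 3 148 818 1 3 148 3 818 3 148 3 818 3 818 148; joining the 21 pieces gives the next term.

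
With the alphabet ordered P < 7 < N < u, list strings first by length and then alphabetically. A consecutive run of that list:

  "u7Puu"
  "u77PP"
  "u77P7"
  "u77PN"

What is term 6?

Advancing 2 positions from u77PN through u77PN → u77Pu reaches term 6.

u777P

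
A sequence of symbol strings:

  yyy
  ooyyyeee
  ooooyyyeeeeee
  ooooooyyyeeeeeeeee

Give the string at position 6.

Each term wraps the previous one in oo on the left and eee on the right.
From ooooooyyyeeeeeeeee, 2 further steps: ooooooyyyeeeeeeeee → ooooooooyyyeeeeeeeeeeee → (answer).

ooooooooooyyyeeeeeeeeeeeeeee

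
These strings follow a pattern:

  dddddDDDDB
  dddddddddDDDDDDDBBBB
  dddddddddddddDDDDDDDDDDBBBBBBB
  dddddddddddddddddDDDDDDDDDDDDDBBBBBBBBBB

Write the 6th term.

dddddddddddddddddddddddddDDDDDDDDDDDDDDDDDDDBBBBBBBBBBBBBBBB

The n-th term is 4n+1 d's then 3n+1 D's then 3n-2 B's (n = 1, 2, …).
For term 6, n = 6, so the run lengths are 25, 19, 16.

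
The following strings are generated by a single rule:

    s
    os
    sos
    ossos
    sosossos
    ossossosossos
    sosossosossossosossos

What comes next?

ossossosossossosossosossossosossos

This is a Fibonacci-style word recurrence s(k) = s(k−2)·s(k−1): e.g. s·os = sos.
So term 8 is ossossosossos·sosossosossossosossos.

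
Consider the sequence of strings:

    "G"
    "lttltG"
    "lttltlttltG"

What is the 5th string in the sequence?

lttltlttltlttltlttltG

Each term is the previous one with lttlt prepended.
From lttltlttltG, 2 further steps: lttltlttltG → lttltlttltlttltG → (answer).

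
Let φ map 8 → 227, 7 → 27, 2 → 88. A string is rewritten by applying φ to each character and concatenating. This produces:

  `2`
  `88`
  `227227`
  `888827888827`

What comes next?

Rewriting each symbol of 888827888827: 8→227, 8→227, 8→227, 8→227, 2→88, 7→27, 8→227, 8→227, 8→227, 8→227, 2→88, 7→27, which concatenates to 227 227 227 227 88 27 227 227 227 227 88 27.

22722722722788272272272272278827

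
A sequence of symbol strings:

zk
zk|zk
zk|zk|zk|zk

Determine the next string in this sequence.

Every step duplicates the string with '|' between the halves.
So the next term is two copies of zk|zk|zk|zk with '|' between the halves.

zk|zk|zk|zk|zk|zk|zk|zk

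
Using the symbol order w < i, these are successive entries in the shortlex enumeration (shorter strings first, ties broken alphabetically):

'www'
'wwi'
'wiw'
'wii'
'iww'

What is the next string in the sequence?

Find the rightmost character of iww below i, bump it to the next letter, and reset everything to its right to w.

iwi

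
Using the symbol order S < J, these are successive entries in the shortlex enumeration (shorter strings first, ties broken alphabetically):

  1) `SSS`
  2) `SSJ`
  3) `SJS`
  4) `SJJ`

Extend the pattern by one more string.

Treat SJJ as a base-2 numeral over the given alphabet and add one, carrying through any trailing J's.

JSS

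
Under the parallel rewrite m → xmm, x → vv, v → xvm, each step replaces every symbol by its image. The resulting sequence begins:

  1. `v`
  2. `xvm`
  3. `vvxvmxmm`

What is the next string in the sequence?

Apply φ to vvxvmxmm symbol by symbol: v→xvm, v→xvm, x→vv, v→xvm, m→xmm, x→vv, m→xmm, m→xmm; joined: xvm xvm vv xvm xmm vv xmm xmm.

xvmxvmvvxvmxmmvvxmmxmm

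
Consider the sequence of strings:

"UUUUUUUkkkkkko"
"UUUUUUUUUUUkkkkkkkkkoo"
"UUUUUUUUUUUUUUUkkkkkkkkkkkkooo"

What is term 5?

UUUUUUUUUUUUUUUUUUUUUUUkkkkkkkkkkkkkkkkkkooooo

Each string has the form U^{4n+3} k^{3n+3} o^{n} (n = 1, 2, …).
At n = 5 the blocks have lengths 23, 18, 5.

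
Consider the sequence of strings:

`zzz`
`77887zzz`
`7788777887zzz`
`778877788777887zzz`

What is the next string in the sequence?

77887778877788777887zzz

The strings grow by a fixed prefix 77887 each time.
So the next term is 77887·778877788777887zzz.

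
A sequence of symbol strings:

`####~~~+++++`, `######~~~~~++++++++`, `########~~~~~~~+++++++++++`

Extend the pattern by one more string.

##########~~~~~~~~~++++++++++++++

Reading off run lengths: # runs 4, 6, 8; ~ runs 3, 5, 7; + runs 5, 8, 11 — each is linear in n, where the shown terms are n = 2, 3, 4.
Setting n = 5 gives 10, 9, 14 characters in each block.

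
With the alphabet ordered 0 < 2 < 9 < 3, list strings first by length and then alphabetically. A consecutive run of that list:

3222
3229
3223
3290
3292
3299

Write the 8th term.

3230

Stepping forward 2 times from 3299: 3299 → 3293, then the target.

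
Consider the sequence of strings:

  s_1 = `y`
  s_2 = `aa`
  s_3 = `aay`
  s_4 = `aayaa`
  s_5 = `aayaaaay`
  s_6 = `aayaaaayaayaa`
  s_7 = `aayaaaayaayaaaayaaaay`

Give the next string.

Each term (from the third on) is the previous term followed by the one before it: term 3 = aa·y = aay.
So term 8 is aayaaaayaayaaaayaaaay·aayaaaayaayaa.

aayaaaayaayaaaayaaaayaayaaaayaayaa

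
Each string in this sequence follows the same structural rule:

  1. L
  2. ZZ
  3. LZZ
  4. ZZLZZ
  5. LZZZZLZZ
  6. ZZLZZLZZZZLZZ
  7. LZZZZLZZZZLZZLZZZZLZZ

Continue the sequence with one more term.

ZZLZZLZZZZLZZLZZZZLZZZZLZZLZZZZLZZ

Each term (from the third on) is the two preceding terms concatenated in order: term 3 = L·ZZ = LZZ.
So term 8 is ZZLZZLZZZZLZZ·LZZZZLZZZZLZZLZZZZLZZ.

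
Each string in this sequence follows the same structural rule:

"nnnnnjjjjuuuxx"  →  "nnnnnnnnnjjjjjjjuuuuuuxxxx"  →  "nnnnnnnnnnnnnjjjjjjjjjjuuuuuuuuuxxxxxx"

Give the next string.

Reading off run lengths: n runs 5, 9, 13; j runs 4, 7, 10; u runs 3, 6, 9; x runs 2, 4, 6 — each is linear in n (n = 1, 2, …).
At n = 4 the blocks have lengths 17, 13, 12, 8.

nnnnnnnnnnnnnnnnnjjjjjjjjjjjjjuuuuuuuuuuuuxxxxxxxx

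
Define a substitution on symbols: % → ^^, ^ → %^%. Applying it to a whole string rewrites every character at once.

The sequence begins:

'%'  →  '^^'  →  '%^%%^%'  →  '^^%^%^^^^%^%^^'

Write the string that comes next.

φ(^^%^%^^^^%^%^^) expands symbol-by-symbol to %^% %^% ^^ %^% ^^ %^% %^% %^% %^% ^^ %^% ^^ %^% %^%; joining the 14 pieces gives the next term.

%^%%^%^^%^%^^%^%%^%%^%%^%^^%^%^^%^%%^%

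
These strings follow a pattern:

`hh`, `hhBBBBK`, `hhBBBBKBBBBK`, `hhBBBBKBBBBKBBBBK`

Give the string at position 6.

hhBBBBKBBBBKBBBBKBBBBKBBBBK

The strings grow by a fixed suffix BBBBK each time.
From hhBBBBKBBBBKBBBBK, 2 further steps: hhBBBBKBBBBKBBBBK → hhBBBBKBBBBKBBBBKBBBBK → (answer).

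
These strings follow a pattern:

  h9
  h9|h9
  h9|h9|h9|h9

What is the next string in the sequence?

h9|h9|h9|h9|h9|h9|h9|h9

s(k+1) = s(k)·|·s(k) — each term doubles the last with '|' between the halves.
So the next term is two copies of h9|h9|h9|h9 with '|' between the halves.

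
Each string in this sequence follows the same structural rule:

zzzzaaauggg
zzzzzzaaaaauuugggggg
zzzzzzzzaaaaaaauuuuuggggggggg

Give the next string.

Each string has the form z^{2n+2} a^{2n+1} u^{2n-1} g^{3n} (n = 1, 2, …).
For the next term, n = 4, so the run lengths are 10, 9, 7, 12.

zzzzzzzzzzaaaaaaaaauuuuuuugggggggggggg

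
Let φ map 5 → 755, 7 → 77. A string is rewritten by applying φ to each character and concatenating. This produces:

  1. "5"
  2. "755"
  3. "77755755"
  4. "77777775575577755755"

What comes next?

777777777777777557557775575577777775575577755755

φ(77777775575577755755) expands symbol-by-symbol to 77 77 77 77 77 77 77 755 755 77 755 755 77 77 77 755 755 77 755 755; joining the 20 pieces gives the next term.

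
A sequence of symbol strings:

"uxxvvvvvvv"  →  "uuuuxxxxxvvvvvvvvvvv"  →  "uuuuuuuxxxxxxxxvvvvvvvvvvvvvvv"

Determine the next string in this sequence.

uuuuuuuuuuxxxxxxxxxxxvvvvvvvvvvvvvvvvvvv

Term n consists of 3n-2 u's, followed by 3n-1 x's, followed by 4n+3 v's (n = 1, 2, …).
Setting n = 4 gives 10, 11, 19 characters in each block.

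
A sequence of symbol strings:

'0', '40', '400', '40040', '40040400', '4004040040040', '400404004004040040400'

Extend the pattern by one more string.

This is a Fibonacci-style word recurrence s(k) = s(k−1)·s(k−2): e.g. 40·0 = 400.
The next term joins 400404004004040040400 and 4004040040040.

4004040040040400404004004040040040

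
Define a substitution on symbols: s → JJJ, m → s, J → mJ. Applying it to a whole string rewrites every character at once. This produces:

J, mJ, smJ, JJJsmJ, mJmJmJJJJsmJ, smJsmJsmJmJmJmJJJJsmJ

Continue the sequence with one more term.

Rewriting the 21 symbols of smJsmJsmJmJmJmJJJJsmJ one by one yields JJJ s mJ JJJ s mJ JJJ s mJ s mJ s mJ s mJ mJ mJ mJ JJJ s mJ; concatenated:

JJJsmJJJJsmJJJJsmJsmJsmJsmJmJmJmJJJJsmJ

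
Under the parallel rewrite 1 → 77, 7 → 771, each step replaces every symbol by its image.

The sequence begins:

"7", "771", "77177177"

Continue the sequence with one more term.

7717717777177177771771

Apply φ to 77177177 symbol by symbol: 7→771, 7→771, 1→77, 7→771, 7→771, 1→77, 7→771, 7→771; joined: 771 771 77 771 771 77 771 771.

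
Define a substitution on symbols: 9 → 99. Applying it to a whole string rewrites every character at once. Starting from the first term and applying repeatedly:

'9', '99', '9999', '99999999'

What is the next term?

Expanding 99999999: 9→99, 9→99, 9→99, 9→99, 9→99, 9→99, 9→99, 9→99. Concatenated: 99 99 99 99 99 99 99 99.

9999999999999999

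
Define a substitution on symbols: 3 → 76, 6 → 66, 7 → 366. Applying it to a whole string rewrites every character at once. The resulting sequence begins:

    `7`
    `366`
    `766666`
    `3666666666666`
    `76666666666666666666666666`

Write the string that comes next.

Rewriting the 26 symbols of 76666666666666666666666666 one by one yields 366 66 66 66 66 66 66 66 66 66 66 66 66 66 66 66 66 66 66 66 66 66 66 66 66 66; concatenated:

36666666666666666666666666666666666666666666666666666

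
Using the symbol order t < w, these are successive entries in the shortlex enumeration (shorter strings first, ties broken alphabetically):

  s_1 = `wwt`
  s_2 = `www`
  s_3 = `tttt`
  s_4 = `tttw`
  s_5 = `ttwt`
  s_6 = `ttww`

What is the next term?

Treat ttww as a base-2 numeral over the given alphabet and add one, carrying through any trailing w's.

twtt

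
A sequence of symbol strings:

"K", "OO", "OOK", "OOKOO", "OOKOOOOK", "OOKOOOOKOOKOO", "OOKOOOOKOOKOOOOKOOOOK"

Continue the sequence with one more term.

OOKOOOOKOOKOOOOKOOOOKOOKOOOOKOOKOO

This is a Fibonacci-style word recurrence s(k) = s(k−1)·s(k−2): e.g. OO·K = OOK.
Continuing: OOKOOOOKOOKOOOOKOOOOK · OOKOOOOKOOKOO gives term 8.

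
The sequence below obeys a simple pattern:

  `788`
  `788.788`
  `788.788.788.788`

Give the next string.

Each string is two copies of the previous one joined by '.'.
Doubling 788.788.788.788 with '.' between the halves:

788.788.788.788.788.788.788.788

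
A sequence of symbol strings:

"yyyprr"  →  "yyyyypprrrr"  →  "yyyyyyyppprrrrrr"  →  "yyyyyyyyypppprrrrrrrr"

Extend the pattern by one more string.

yyyyyyyyyyyppppprrrrrrrrrr

The n-th term is 2n+1 y's then n p's then 2n r's (n = 1, 2, …).
At n = 5 the blocks have lengths 11, 5, 10.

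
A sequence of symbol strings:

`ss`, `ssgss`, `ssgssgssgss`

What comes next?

ssgssgssgssgssgssgssgss

Every step duplicates the string with 'g' between the halves.
One more doubling of ssgssgssgss gives the answer.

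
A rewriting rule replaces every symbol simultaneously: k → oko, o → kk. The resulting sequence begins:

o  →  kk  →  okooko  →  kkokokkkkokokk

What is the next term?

okookokkokokkokookookookokkokokkokooko

φ(kkokokkkkokokk) expands symbol-by-symbol to oko oko kk oko kk oko oko oko oko kk oko kk oko oko; joining the 14 pieces gives the next term.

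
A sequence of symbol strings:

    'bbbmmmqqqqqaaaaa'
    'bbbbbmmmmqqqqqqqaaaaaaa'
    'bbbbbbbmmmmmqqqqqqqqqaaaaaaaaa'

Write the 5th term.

Reading off run lengths: b runs 3, 5, 7; m runs 3, 4, 5; q runs 5, 7, 9; a runs 5, 7, 9 — each is linear in n, where the shown terms are n = 2, 3, 4.
At n = 6 the blocks have lengths 11, 7, 13, 13.

bbbbbbbbbbbmmmmmmmqqqqqqqqqqqqqaaaaaaaaaaaaa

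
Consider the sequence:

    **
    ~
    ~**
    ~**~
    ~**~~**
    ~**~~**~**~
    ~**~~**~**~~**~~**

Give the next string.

~**~~**~**~~**~~**~**~~**~**~

This is a Fibonacci-style word recurrence s(k) = s(k−1)·s(k−2): e.g. ~·** = ~**.
The next term joins ~**~~**~**~~**~~** and ~**~~**~**~.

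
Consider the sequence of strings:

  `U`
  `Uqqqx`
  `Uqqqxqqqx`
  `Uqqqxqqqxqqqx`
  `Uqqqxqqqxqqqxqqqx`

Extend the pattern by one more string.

Uqqqxqqqxqqqxqqqxqqqx

Every step adds qqqx to the end: s(k+1) = s(k)·qqqx.
One more step from Uqqqxqqqxqqqxqqqx gives the answer.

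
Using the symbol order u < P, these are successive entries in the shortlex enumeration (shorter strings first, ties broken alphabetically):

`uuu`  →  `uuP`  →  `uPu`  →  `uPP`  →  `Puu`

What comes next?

Find the rightmost character of Puu below P, bump it to the next letter, and reset everything to its right to u.

PuP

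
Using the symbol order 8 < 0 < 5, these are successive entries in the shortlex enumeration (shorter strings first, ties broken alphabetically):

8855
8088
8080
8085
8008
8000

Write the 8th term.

8058

Continuing the enumeration 2 steps past 8000: 8000 → 8005 → (answer).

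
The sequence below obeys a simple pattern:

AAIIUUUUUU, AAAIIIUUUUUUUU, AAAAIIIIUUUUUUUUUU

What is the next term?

AAAAAIIIIIUUUUUUUUUUUU

Each string has the form A^{n-1} I^{n-1} U^{2n}, where the shown terms are n = 3, 4, 5.
For the next term, n = 6, so the run lengths are 5, 5, 12.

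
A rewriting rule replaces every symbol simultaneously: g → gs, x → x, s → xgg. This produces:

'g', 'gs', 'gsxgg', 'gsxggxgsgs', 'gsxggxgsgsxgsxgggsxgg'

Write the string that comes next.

gsxggxgsgsxgsxgggsxggxgsxggxgsgsgsxggxgsgs

Replace each of the 21 characters of gsxggxgsgsxgsxgggsxgg in place — gs xgg x gs gs x gs xgg gs xgg x gs xgg x gs gs gs xgg x gs gs — and concatenate.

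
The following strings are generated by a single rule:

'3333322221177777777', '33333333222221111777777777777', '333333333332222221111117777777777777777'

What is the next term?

3333333333333322222221111111177777777777777777777

Each string has the form 3^{3n-1} 2^{n+2} 1^{2n-2} 7^{4n}, where the shown terms are n = 2, 3, 4.
For the next term, n = 5, so the run lengths are 14, 7, 8, 20.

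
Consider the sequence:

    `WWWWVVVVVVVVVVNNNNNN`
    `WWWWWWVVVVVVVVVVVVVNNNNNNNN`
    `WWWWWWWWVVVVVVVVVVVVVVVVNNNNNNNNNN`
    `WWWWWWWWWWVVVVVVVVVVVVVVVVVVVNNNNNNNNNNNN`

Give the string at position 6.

Reading off run lengths: W runs 4, 6, 8, 10; V runs 10, 13, 16, 19; N runs 6, 8, 10, 12 — each is linear in n, where the shown terms are n = 3, 4, 5, 6.
Setting n = 8 gives 14, 25, 16 characters in each block.

WWWWWWWWWWWWWWVVVVVVVVVVVVVVVVVVVVVVVVVNNNNNNNNNNNNNNNN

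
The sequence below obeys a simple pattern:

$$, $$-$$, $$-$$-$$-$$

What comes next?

$$-$$-$$-$$-$$-$$-$$-$$

s(k+1) = s(k)·-·s(k) — each term doubles the last with '-' between the halves.
So the next term is two copies of $$-$$-$$-$$ with '-' between the halves.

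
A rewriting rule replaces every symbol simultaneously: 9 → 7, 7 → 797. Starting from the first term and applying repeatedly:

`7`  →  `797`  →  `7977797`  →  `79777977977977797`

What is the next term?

Rewriting the 17 symbols of 79777977977977797 one by one yields 797 7 797 797 797 7 797 797 7 797 797 7 797 797 797 7 797; concatenated:

79777977977977797797779779777977977977797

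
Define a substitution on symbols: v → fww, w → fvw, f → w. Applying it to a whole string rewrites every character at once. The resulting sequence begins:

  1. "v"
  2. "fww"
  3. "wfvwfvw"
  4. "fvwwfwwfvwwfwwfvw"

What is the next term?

Applying the rule to each of the 17 symbols of fvwwfwwfvwwfwwfvw gives the pieces w fww fvw fvw w fvw fvw w fww fvw fvw w fvw fvw w fww fvw, which concatenate to the answer.

wfwwfvwfvwwfvwfvwwfwwfvwfvwwfvwfvwwfwwfvw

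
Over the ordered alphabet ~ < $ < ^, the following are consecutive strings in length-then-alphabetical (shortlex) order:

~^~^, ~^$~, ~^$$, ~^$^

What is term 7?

~^^^

Stepping forward 3 times from ~^$^: ~^$^ → ~^^~ → ~^^$, then the target.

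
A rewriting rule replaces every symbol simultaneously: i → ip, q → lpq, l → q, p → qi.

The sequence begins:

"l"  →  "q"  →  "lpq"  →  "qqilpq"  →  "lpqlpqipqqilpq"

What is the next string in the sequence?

Applying the rule to each of the 14 symbols of lpqlpqipqqilpq gives the pieces q qi lpq q qi lpq ip qi lpq lpq ip q qi lpq, which concatenate to the answer.

qqilpqqqilpqipqilpqlpqipqqilpq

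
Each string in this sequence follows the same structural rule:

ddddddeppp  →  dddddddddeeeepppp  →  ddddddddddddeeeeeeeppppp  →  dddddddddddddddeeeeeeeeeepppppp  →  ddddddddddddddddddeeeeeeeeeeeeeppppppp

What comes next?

Term n consists of 3n+3 d's, followed by 3n-2 e's, followed by n+2 p's (n = 1, 2, …).
For the next term, n = 6, so the run lengths are 21, 16, 8.

dddddddddddddddddddddeeeeeeeeeeeeeeeepppppppp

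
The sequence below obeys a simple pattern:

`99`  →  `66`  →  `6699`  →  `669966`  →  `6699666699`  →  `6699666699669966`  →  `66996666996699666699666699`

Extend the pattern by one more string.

Each term (from the third on) is the previous term followed by the one before it: term 3 = 66·99 = 6699.
The next term joins 66996666996699666699666699 and 6699666699669966.

669966669966996666996666996699666699669966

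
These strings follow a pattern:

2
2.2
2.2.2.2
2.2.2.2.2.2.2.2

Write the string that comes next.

Each string is two copies of the previous one joined by '.'.
Doubling 2.2.2.2.2.2.2.2 with '.' between the halves:

2.2.2.2.2.2.2.2.2.2.2.2.2.2.2.2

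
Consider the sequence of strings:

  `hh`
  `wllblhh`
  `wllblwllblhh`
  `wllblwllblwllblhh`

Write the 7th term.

wllblwllblwllblwllblwllblwllblhh

Every step adds wllbl at the front: s(k+1) = wllbl·s(k).
From wllblwllblwllblhh, 3 further steps: wllblwllblwllblhh → wllblwllblwllblwllblhh → wllblwllblwllblwllblwllblhh → (answer).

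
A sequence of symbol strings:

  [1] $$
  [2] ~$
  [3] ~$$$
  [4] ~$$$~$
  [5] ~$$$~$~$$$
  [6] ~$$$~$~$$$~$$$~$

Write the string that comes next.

~$$$~$~$$$~$$$~$~$$$~$~$$$

Each term (from the third on) is the previous term followed by the one before it: term 3 = ~$·$$ = ~$$$.
The next term joins ~$$$~$~$$$~$$$~$ and ~$$$~$~$$$.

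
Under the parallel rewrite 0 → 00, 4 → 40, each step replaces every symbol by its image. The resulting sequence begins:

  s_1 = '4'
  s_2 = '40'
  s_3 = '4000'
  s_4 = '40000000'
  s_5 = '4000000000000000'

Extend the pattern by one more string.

Applying the rule to each of the 16 symbols of 4000000000000000 gives the pieces 40 00 00 00 00 00 00 00 00 00 00 00 00 00 00 00, which concatenate to the answer.

40000000000000000000000000000000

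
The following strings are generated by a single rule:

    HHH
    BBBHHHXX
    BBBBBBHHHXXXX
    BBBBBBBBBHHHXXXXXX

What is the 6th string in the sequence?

BBBBBBBBBBBBBBBHHHXXXXXXXXXX

Every step adds BBB to the front and XX to the end of the previous string.
From BBBBBBBBBHHHXXXXXX, 2 further steps: BBBBBBBBBHHHXXXXXX → BBBBBBBBBBBBHHHXXXXXXXX → (answer).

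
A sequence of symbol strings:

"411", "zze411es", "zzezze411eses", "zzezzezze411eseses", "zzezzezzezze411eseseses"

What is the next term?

s(k+1) = zze·s(k)·es, so each term gains zze as a prefix and es as a suffix.
Applying this once more to zzezzezzezze411eseseses:

zzezzezzezzezze411eseseseses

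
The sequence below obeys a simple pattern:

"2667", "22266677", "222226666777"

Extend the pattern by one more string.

2222222666667777

The n-th term is 2n-1 2's then n+1 6's then n 7's (n = 1, 2, …).
For the next term, n = 4, so the run lengths are 7, 5, 4.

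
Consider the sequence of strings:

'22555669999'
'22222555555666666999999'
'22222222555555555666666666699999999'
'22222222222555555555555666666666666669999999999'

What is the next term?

Reading off run lengths: 2 runs 2, 5, 8, 11; 5 runs 3, 6, 9, 12; 6 runs 2, 6, 10, 14; 9 runs 4, 6, 8, 10 — each is linear in n (n = 1, 2, …).
Setting n = 5 gives 14, 15, 18, 12 characters in each block.

22222222222222555555555555555666666666666666666999999999999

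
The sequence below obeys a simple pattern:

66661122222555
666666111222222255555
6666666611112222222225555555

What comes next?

66666666661111122222222222555555555

Reading off run lengths: 6 runs 4, 6, 8; 1 runs 2, 3, 4; 2 runs 5, 7, 9; 5 runs 3, 5, 7 — each is linear in n (n = 1, 2, …).
At n = 4 the blocks have lengths 10, 5, 11, 9.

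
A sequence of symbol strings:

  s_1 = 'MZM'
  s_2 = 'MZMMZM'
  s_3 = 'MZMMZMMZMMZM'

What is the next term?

Each string is two copies of the previous one concatenated.
Doubling MZMMZMMZMMZM:

MZMMZMMZMMZMMZMMZMMZMMZM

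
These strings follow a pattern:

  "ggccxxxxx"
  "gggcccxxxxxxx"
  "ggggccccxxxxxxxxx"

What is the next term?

gggggcccccxxxxxxxxxxx

Term n consists of n g's, followed by n c's, followed by 2n+1 x's, where the shown terms are n = 2, 3, 4.
For the next term, n = 5, so the run lengths are 5, 5, 11.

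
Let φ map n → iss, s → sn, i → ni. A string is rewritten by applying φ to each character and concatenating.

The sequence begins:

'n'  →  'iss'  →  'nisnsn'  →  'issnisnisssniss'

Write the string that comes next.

φ(issnisnisssniss) expands symbol-by-symbol to ni sn sn iss ni sn iss ni sn sn sn iss ni sn sn; joining the 15 pieces gives the next term.

nisnsnissnisnissnisnsnsnissnisnsn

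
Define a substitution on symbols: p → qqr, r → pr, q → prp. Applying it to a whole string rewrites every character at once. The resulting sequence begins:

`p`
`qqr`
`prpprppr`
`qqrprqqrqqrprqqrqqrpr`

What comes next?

prpprpprqqrprprpprpprprpprpprqqrprprpprpprprpprpprqqrpr

Applying the rule to each of the 21 symbols of qqrprqqrqqrprqqrqqrpr gives the pieces prp prp pr qqr pr prp prp pr prp prp pr qqr pr prp prp pr prp prp pr qqr pr, which concatenate to the answer.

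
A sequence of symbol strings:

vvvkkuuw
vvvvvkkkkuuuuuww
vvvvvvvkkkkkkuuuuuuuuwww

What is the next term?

vvvvvvvvvkkkkkkkkuuuuuuuuuuuwwww

Reading off run lengths: v runs 3, 5, 7; k runs 2, 4, 6; u runs 2, 5, 8; w runs 1, 2, 3 — each is linear in n (n = 1, 2, …).
At n = 4 the blocks have lengths 9, 8, 11, 4.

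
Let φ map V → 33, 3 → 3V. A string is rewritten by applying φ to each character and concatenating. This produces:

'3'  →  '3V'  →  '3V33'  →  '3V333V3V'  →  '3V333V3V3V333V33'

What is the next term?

3V333V3V3V333V333V333V3V3V333V3V

Applying the rule to each of the 16 symbols of 3V333V3V3V333V33 gives the pieces 3V 33 3V 3V 3V 33 3V 33 3V 33 3V 3V 3V 33 3V 3V, which concatenate to the answer.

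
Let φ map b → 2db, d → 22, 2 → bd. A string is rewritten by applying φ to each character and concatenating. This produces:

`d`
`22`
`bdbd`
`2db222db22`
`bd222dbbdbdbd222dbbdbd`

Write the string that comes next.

2db22bdbdbd222db2db222db222db22bdbdbd222db2db222db22

Applying the rule to each of the 22 symbols of bd222dbbdbdbd222dbbdbd gives the pieces 2db 22 bd bd bd 22 2db 2db 22 2db 22 2db 22 bd bd bd 22 2db 2db 22 2db 22, which concatenate to the answer.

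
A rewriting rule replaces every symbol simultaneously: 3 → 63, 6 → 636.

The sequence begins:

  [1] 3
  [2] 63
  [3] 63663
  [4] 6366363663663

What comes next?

φ(6366363663663) expands symbol-by-symbol to 636 63 636 636 63 636 63 636 636 63 636 636 63; joining the 13 pieces gives the next term.

6366363663663636636366366363663663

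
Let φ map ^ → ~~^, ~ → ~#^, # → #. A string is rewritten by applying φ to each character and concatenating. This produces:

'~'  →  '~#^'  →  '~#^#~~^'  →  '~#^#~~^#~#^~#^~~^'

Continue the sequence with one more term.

Applying the rule to each of the 17 symbols of ~#^#~~^#~#^~#^~~^ gives the pieces ~#^ # ~~^ # ~#^ ~#^ ~~^ # ~#^ # ~~^ ~#^ # ~~^ ~#^ ~#^ ~~^, which concatenate to the answer.

~#^#~~^#~#^~#^~~^#~#^#~~^~#^#~~^~#^~#^~~^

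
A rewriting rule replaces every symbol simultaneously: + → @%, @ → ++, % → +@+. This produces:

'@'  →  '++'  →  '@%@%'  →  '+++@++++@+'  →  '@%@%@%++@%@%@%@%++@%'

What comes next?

Rewriting the 20 symbols of @%@%@%++@%@%@%@%++@% one by one yields ++ +@+ ++ +@+ ++ +@+ @% @% ++ +@+ ++ +@+ ++ +@+ ++ +@+ @% @% ++ +@+; concatenated:

+++@++++@++++@+@%@%+++@++++@++++@++++@+@%@%+++@+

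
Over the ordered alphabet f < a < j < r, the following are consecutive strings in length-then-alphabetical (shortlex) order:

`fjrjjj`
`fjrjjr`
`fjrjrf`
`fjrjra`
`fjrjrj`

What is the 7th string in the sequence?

Advancing 2 positions from fjrjrj through fjrjrj → fjrjrr reaches term 7.

fjrrff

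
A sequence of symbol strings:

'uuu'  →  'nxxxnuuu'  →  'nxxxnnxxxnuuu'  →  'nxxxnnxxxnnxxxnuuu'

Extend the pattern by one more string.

nxxxnnxxxnnxxxnnxxxnuuu

The strings grow by a fixed prefix nxxxn each time.
So the next term is nxxxn·nxxxnnxxxnnxxxnuuu.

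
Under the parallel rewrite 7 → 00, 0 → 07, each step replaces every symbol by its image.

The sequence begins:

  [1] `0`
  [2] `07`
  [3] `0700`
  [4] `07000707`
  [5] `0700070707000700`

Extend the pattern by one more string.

Applying the rule to each of the 16 symbols of 0700070707000700 gives the pieces 07 00 07 07 07 00 07 00 07 00 07 07 07 00 07 07, which concatenate to the answer.

07000707070007000700070707000707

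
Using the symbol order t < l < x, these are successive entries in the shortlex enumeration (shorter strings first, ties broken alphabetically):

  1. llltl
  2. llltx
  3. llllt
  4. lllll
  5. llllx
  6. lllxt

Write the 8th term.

lllxx

Continuing the enumeration 2 steps past lllxt: lllxt → lllxl → (answer).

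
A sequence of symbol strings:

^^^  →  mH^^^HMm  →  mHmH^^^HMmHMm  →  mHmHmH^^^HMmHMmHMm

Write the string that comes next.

Every step adds mH to the front and HMm to the end of the previous string.
One more step from mHmHmH^^^HMmHMmHMm gives the answer.

mHmHmHmH^^^HMmHMmHMmHMm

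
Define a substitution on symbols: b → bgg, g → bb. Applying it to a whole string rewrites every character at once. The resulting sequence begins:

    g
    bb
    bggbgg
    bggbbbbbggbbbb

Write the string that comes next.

bggbbbbbggbggbggbggbggbbbbbggbggbggbgg

Replace each of the 14 characters of bggbbbbbggbbbb in place — bgg bb bb bgg bgg bgg bgg bgg bb bb bgg bgg bgg bgg — and concatenate.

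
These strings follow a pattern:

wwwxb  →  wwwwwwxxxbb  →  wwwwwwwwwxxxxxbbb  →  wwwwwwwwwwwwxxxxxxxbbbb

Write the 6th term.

wwwwwwwwwwwwwwwwwwxxxxxxxxxxxbbbbbb

The n-th term is 3n w's then 2n-1 x's then n b's (n = 1, 2, …).
Setting n = 6 gives 18, 11, 6 characters in each block.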